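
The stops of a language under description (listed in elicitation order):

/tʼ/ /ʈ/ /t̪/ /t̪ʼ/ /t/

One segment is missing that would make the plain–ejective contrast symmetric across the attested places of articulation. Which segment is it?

/ʈʼ/

dental: plain /t̪/, ejective /t̪ʼ/.
alveolar: plain /t/, ejective /tʼ/.
retroflex: plain /ʈ/, ejective —.
The retroflex row has no ejective member, so the gap is the ejective retroflex stop /ʈʼ/.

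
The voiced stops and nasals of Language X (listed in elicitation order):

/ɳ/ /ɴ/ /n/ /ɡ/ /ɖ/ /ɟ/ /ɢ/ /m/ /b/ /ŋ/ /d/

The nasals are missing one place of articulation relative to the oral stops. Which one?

place of articulation  oral stop  nasal   
bilabial          b         m       
alveolar          d         n       
retroflex         ɖ         ɳ       
palatal           ɟ         —       
velar             ɡ         ŋ       
uvular            ɢ         ɴ       
Every place of articulation has a nasal member except palatal, where /ɲ/ would be expected.

palatal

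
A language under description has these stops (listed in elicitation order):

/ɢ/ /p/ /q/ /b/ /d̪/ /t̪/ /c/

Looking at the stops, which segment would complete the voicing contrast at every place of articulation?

/ɟ/

place of articulation  voiceless  voiced  
bilabial          p         b       
dental            t̪        d̪      
palatal           c         —       
uvular            q         ɢ       
The palatal row has no voiced member, so the gap is the voiced palatal stop /ɟ/.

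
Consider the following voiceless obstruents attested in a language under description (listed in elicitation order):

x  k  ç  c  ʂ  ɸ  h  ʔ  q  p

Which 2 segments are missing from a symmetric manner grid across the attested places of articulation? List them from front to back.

/ʈ/, /χ/

bilabial: stop /p/, fricative /ɸ/.
retroflex: stop —, fricative /ʂ/.
palatal: stop /c/, fricative /ç/.
velar: stop /k/, fricative /x/.
uvular: stop /q/, fricative —.
glottal: stop /ʔ/, fricative /h/.
Gaps, from front to back: retroflex lacks stop (/ʈ/); uvular lacks fricative (/χ/).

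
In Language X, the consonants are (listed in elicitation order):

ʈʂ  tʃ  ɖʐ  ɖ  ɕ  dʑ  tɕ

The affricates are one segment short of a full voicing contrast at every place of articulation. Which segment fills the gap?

/dʒ/

Voiceless: /tʃ/ (postalveolar), /ʈʂ/ (retroflex), /tɕ/ (alveolo-palatal).
Voiced: /ɖʐ/ (retroflex), /dʑ/ (alveolo-palatal).
The postalveolar row has no voiced member, so the gap is the voiced postalveolar affricate /dʒ/.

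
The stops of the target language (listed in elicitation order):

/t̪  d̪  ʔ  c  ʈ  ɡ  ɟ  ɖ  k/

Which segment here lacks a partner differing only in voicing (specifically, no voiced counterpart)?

Dental: /t̪/ ~ /d̪/
Retroflex: /ʈ/ ~ /ɖ/
Palatal: /c/ ~ /ɟ/
Velar: /k/ ~ /ɡ/
Glottal: only /ʔ/ (voiceless); no voiced partner.
So /ʔ/ is the unpaired segment.

/ʔ/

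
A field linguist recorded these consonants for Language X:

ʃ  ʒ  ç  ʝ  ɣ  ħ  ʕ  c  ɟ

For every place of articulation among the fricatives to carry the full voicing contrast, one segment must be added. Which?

postalveolar: voiceless /ʃ/, voiced /ʒ/.
palatal: voiceless /ç/, voiced /ʝ/.
velar: voiceless —, voiced /ɣ/.
pharyngeal: voiceless /ħ/, voiced /ʕ/.
The velar row has no voiceless member, so the gap is the voiceless velar fricative /x/.

/x/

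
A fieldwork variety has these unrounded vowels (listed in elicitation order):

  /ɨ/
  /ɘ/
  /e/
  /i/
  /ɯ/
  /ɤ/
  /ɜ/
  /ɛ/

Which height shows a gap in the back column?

height            front     central   back    
high              i         ɨ         ɯ       
high-mid          e         ɘ         ɤ       
low-mid           ɛ         ɜ         —       
Every height has a back member except low-mid, where /ʌ/ would be expected.

low-mid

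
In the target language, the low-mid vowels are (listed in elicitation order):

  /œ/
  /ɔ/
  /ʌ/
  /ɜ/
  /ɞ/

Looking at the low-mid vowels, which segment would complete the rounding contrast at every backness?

Unrounded: /ɜ/ (central), /ʌ/ (back).
Rounded: /œ/ (front), /ɞ/ (central), /ɔ/ (back).
The front row has no unrounded member, so the gap is the front unrounded vowel /ɛ/.

/ɛ/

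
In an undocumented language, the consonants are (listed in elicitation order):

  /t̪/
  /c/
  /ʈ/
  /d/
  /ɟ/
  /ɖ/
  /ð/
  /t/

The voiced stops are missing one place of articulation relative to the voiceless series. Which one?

dental

place of articulation  voiceless  voiced  
dental            t̪        —       
alveolar          t         d       
retroflex         ʈ         ɖ       
palatal           c         ɟ       
Every place of articulation has a voiced member except dental, where /d̪/ would be expected.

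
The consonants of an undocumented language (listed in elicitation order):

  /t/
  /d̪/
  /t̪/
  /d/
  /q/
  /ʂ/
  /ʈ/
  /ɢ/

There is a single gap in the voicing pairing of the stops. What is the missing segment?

/ɖ/

dental: voiceless /t̪/, voiced /d̪/.
alveolar: voiceless /t/, voiced /d/.
retroflex: voiceless /ʈ/, voiced —.
uvular: voiceless /q/, voiced /ɢ/.
The retroflex row has no voiced member, so the gap is the voiced retroflex stop /ɖ/.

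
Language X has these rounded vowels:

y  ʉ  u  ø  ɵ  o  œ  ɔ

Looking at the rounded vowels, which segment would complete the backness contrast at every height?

/ɞ/

high: front /y/, central /ʉ/, back /u/.
high-mid: front /ø/, central /ɵ/, back /o/.
low-mid: front /œ/, central —, back /ɔ/.
The low-mid row has no central member, so the gap is the low-mid central rounded vowel /ɞ/.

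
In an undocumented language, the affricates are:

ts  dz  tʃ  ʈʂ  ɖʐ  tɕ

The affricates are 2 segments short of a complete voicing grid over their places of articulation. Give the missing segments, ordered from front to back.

/dʒ/, /dʑ/

alveolar: voiceless /ts/, voiced /dz/.
postalveolar: voiceless /tʃ/, voiced —.
retroflex: voiceless /ʈʂ/, voiced /ɖʐ/.
alveolo-palatal: voiceless /tɕ/, voiced —.
Gaps, from front to back: postalveolar lacks voiced (/dʒ/); alveolo-palatal lacks voiced (/dʑ/).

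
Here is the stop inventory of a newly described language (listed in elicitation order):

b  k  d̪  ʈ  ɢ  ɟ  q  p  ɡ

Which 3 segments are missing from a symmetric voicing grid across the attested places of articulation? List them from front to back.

/t̪/, /ɖ/, /c/

Voiceless: /p/ (bilabial), /ʈ/ (retroflex), /k/ (velar), /q/ (uvular).
Voiced: /b/ (bilabial), /d̪/ (dental), /ɟ/ (palatal), /ɡ/ (velar), /ɢ/ (uvular).
Gaps, from front to back: dental lacks voiceless (/t̪/); retroflex lacks voiced (/ɖ/); palatal lacks voiceless (/c/).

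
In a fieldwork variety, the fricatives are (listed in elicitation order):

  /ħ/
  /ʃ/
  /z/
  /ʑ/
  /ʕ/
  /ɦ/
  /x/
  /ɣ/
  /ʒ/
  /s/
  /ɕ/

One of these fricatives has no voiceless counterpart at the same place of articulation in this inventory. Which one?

Alveolar: /s/ ~ /z/
Postalveolar: /ʃ/ ~ /ʒ/
Alveolo-palatal: /ɕ/ ~ /ʑ/
Velar: /x/ ~ /ɣ/
Pharyngeal: /ħ/ ~ /ʕ/
Glottal: only /ɦ/ (voiced); no voiceless partner.
So /ɦ/ is the unpaired segment.

/ɦ/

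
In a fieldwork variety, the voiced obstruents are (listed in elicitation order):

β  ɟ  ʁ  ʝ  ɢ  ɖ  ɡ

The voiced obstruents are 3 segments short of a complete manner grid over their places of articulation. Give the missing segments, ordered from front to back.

/b/, /ʐ/, /ɣ/

place of articulation  stop      fricative
bilabial          —         β       
retroflex         ɖ         —       
palatal           ɟ         ʝ       
velar             ɡ         —       
uvular            ɢ         ʁ       
Gaps, from front to back: bilabial lacks stop (/b/); retroflex lacks fricative (/ʐ/); velar lacks fricative (/ɣ/).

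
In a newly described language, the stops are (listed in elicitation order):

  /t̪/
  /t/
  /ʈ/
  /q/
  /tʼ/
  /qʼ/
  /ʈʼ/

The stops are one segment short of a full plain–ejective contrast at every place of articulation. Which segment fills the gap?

/t̪ʼ/

place of articulation  plain     ejective
dental            t̪        —       
alveolar          t         tʼ      
retroflex         ʈ         ʈʼ      
uvular            q         qʼ      
The dental row has no ejective member, so the gap is the ejective dental stop /t̪ʼ/.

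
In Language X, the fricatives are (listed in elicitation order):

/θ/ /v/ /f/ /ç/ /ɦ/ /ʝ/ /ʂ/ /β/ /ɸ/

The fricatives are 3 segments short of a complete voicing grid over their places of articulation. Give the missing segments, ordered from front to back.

Voiceless: /ɸ/ (bilabial), /f/ (labiodental), /θ/ (dental), /ʂ/ (retroflex), /ç/ (palatal).
Voiced: /β/ (bilabial), /v/ (labiodental), /ʝ/ (palatal), /ɦ/ (glottal).
Gaps, from front to back: dental lacks voiced (/ð/); retroflex lacks voiced (/ʐ/); glottal lacks voiceless (/h/).

/ð/, /ʐ/, /h/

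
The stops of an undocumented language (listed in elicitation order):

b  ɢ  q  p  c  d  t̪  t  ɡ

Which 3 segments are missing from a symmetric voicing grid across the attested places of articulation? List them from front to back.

place of articulation  voiceless  voiced  
bilabial          p         b       
dental            t̪        —       
alveolar          t         d       
palatal           c         —       
velar             —         ɡ       
uvular            q         ɢ       
Gaps, from front to back: dental lacks voiced (/d̪/); palatal lacks voiced (/ɟ/); velar lacks voiceless (/k/).

/d̪/, /ɟ/, /k/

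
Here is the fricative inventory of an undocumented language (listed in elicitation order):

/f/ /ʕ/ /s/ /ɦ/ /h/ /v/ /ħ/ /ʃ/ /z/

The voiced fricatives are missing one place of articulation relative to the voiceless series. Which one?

Voiceless: /f/ (labiodental), /s/ (alveolar), /ʃ/ (postalveolar), /ħ/ (pharyngeal), /h/ (glottal).
Voiced: /v/ (labiodental), /z/ (alveolar), /ʕ/ (pharyngeal), /ɦ/ (glottal).
Every place of articulation has a voiced member except postalveolar, where /ʒ/ would be expected.

postalveolar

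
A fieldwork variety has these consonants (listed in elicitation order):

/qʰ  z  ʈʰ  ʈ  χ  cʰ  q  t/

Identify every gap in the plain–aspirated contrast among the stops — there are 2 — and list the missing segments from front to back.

alveolar: plain /t/, aspirated —.
retroflex: plain /ʈ/, aspirated /ʈʰ/.
palatal: plain —, aspirated /cʰ/.
uvular: plain /q/, aspirated /qʰ/.
Gaps, from front to back: alveolar lacks aspirated (/tʰ/); palatal lacks plain (/c/).

/tʰ/, /c/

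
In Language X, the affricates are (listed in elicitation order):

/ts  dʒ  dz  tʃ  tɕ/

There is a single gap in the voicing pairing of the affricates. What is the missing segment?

alveolar: voiceless /ts/, voiced /dz/.
postalveolar: voiceless /tʃ/, voiced /dʒ/.
alveolo-palatal: voiceless /tɕ/, voiced —.
The alveolo-palatal row has no voiced member, so the gap is the voiced alveolo-palatal affricate /dʑ/.

/dʑ/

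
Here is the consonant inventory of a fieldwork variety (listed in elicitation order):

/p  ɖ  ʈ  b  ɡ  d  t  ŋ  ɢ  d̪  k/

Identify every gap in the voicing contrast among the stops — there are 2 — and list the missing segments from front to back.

/t̪/, /q/

place of articulation  voiceless  voiced  
bilabial          p         b       
dental            —         d̪      
alveolar          t         d       
retroflex         ʈ         ɖ       
velar             k         ɡ       
uvular            —         ɢ       
Gaps, from front to back: dental lacks voiceless (/t̪/); uvular lacks voiceless (/q/).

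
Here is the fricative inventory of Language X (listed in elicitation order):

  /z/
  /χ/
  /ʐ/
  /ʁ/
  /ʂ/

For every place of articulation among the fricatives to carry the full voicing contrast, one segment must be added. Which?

/s/

alveolar: voiceless —, voiced /z/.
retroflex: voiceless /ʂ/, voiced /ʐ/.
uvular: voiceless /χ/, voiced /ʁ/.
The alveolar row has no voiceless member, so the gap is the voiceless alveolar fricative /s/.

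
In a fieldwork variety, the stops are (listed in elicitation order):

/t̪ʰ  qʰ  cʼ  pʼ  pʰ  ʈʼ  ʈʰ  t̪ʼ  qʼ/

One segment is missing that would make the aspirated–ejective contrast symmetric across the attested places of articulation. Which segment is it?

/cʰ/

Aspirated: /pʰ/ (bilabial), /t̪ʰ/ (dental), /ʈʰ/ (retroflex), /qʰ/ (uvular).
Ejective: /pʼ/ (bilabial), /t̪ʼ/ (dental), /ʈʼ/ (retroflex), /cʼ/ (palatal), /qʼ/ (uvular).
The palatal row has no aspirated member, so the gap is the aspirated palatal stop /cʰ/.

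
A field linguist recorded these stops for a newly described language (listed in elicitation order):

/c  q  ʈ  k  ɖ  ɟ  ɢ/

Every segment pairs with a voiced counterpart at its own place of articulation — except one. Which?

Retroflex: /ʈ/ ~ /ɖ/
Palatal: /c/ ~ /ɟ/
Uvular: /q/ ~ /ɢ/
Velar: only /k/ (voiceless); no voiced partner.
So /k/ is the unpaired segment.

/k/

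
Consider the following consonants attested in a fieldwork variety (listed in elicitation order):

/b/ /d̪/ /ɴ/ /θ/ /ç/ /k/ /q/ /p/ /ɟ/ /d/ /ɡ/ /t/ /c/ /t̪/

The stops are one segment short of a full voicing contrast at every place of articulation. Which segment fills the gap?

/ɢ/

place of articulation  voiceless  voiced  
bilabial          p         b       
dental            t̪        d̪      
alveolar          t         d       
palatal           c         ɟ       
velar             k         ɡ       
uvular            q         —       
The uvular row has no voiced member, so the gap is the voiced uvular stop /ɢ/.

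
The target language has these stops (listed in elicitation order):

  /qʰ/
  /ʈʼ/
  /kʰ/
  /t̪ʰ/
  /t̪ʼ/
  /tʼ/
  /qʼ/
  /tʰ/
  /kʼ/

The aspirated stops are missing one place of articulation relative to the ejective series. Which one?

retroflex

place of articulation  aspirated  ejective
dental            t̪ʰ       t̪ʼ     
alveolar          tʰ        tʼ      
retroflex         —         ʈʼ      
velar             kʰ        kʼ      
uvular            qʰ        qʼ      
Every place of articulation has an aspirated member except retroflex, where /ʈʰ/ would be expected.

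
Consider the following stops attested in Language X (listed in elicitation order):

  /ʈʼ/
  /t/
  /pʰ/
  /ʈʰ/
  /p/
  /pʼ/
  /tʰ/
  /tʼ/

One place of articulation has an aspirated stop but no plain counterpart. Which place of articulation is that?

bilabial: plain /p/, aspirated /pʰ/, ejective /pʼ/.
alveolar: plain /t/, aspirated /tʰ/, ejective /tʼ/.
retroflex: plain —, aspirated /ʈʰ/, ejective /ʈʼ/.
Every place of articulation has a plain member except retroflex, where /ʈ/ would be expected.

retroflex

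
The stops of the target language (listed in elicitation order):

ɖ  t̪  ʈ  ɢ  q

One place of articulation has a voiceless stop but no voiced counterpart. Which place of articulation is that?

dental

dental: voiceless /t̪/, voiced —.
retroflex: voiceless /ʈ/, voiced /ɖ/.
uvular: voiceless /q/, voiced /ɢ/.
Every place of articulation has a voiced member except dental, where /d̪/ would be expected.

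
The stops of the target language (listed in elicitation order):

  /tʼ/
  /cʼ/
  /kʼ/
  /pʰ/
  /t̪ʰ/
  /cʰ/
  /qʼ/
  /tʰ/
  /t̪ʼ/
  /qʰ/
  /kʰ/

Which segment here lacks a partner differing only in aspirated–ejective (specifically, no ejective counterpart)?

Dental: /t̪ʰ/ ~ /t̪ʼ/
Alveolar: /tʰ/ ~ /tʼ/
Palatal: /cʰ/ ~ /cʼ/
Velar: /kʰ/ ~ /kʼ/
Uvular: /qʰ/ ~ /qʼ/
Bilabial: only /pʰ/ (aspirated); no ejective partner.
So /pʰ/ is the unpaired segment.

/pʰ/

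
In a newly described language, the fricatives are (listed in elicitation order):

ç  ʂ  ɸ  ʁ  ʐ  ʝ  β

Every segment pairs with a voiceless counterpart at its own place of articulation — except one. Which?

/ʁ/

Bilabial: /ɸ/ ~ /β/
Retroflex: /ʂ/ ~ /ʐ/
Palatal: /ç/ ~ /ʝ/
Uvular: only /ʁ/ (voiced); no voiceless partner.
So /ʁ/ is the unpaired segment.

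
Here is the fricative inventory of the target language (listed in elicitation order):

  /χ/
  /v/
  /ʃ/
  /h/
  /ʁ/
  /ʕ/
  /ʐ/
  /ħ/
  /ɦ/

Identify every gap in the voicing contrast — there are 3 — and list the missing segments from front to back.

/f/, /ʒ/, /ʂ/

place of articulation  voiceless  voiced  
labiodental       —         v       
postalveolar      ʃ         —       
retroflex         —         ʐ       
uvular            χ         ʁ       
pharyngeal        ħ         ʕ       
glottal           h         ɦ       
Gaps, from front to back: labiodental lacks voiceless (/f/); postalveolar lacks voiced (/ʒ/); retroflex lacks voiceless (/ʂ/).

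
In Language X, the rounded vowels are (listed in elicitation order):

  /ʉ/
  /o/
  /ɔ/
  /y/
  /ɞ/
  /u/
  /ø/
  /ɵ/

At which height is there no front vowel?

low-mid

Front: /y/ (high), /ø/ (high-mid).
Central: /ʉ/ (high), /ɵ/ (high-mid), /ɞ/ (low-mid).
Back: /u/ (high), /o/ (high-mid), /ɔ/ (low-mid).
Every height has a front member except low-mid, where /œ/ would be expected.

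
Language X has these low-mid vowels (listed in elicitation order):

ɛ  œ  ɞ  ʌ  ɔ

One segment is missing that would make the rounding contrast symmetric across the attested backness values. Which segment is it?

/ɜ/

front: unrounded /ɛ/, rounded /œ/.
central: unrounded —, rounded /ɞ/.
back: unrounded /ʌ/, rounded /ɔ/.
The central row has no unrounded member, so the gap is the central unrounded vowel /ɜ/.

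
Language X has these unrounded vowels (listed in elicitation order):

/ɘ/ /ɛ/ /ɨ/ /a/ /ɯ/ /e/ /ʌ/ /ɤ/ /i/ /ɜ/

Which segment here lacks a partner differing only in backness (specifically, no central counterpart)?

/a/

High: /i/ ~ /ɨ/ ~ /ɯ/
High-mid: /e/ ~ /ɘ/ ~ /ɤ/
Low-mid: /ɛ/ ~ /ɜ/ ~ /ʌ/
Low: only /a/ (front); no central partner.
So /a/ is the unpaired segment.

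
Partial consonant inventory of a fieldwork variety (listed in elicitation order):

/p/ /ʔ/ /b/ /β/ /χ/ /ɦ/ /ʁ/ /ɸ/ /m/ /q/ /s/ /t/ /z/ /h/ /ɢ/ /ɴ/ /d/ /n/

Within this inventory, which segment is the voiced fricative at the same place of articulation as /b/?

/β/

/b/ is a voiced bilabial stop.
The voiced fricative at the same place is a voiced bilabial fricative — in this inventory, /β/.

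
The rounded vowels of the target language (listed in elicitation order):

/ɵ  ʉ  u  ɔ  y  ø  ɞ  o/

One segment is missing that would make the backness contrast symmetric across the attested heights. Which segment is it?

Front: /y/ (high), /ø/ (high-mid).
Central: /ʉ/ (high), /ɵ/ (high-mid), /ɞ/ (low-mid).
Back: /u/ (high), /o/ (high-mid), /ɔ/ (low-mid).
The low-mid row has no front member, so the gap is the low-mid front rounded vowel /œ/.

/œ/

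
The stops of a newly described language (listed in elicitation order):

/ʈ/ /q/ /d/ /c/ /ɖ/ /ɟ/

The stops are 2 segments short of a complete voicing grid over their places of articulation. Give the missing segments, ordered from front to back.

/t/, /ɢ/

Voiceless: /ʈ/ (retroflex), /c/ (palatal), /q/ (uvular).
Voiced: /d/ (alveolar), /ɖ/ (retroflex), /ɟ/ (palatal).
Gaps, from front to back: alveolar lacks voiceless (/t/); uvular lacks voiced (/ɢ/).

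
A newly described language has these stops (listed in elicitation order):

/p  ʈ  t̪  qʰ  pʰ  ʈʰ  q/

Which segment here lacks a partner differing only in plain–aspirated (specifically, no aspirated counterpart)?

Bilabial: /p/ ~ /pʰ/
Retroflex: /ʈ/ ~ /ʈʰ/
Uvular: /q/ ~ /qʰ/
Dental: only /t̪/ (plain); no aspirated partner.
So /t̪/ is the unpaired segment.

/t̪/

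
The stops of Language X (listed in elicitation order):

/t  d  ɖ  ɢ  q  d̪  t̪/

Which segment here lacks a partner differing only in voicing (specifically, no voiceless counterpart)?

/ɖ/

Dental: /t̪/ ~ /d̪/
Alveolar: /t/ ~ /d/
Uvular: /q/ ~ /ɢ/
Retroflex: only /ɖ/ (voiced); no voiceless partner.
So /ɖ/ is the unpaired segment.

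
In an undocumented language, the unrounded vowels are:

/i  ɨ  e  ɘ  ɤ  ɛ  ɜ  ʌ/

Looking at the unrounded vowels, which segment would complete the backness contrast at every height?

Front: /i/ (high), /e/ (high-mid), /ɛ/ (low-mid).
Central: /ɨ/ (high), /ɘ/ (high-mid), /ɜ/ (low-mid).
Back: /ɤ/ (high-mid), /ʌ/ (low-mid).
The high row has no back member, so the gap is the high back unrounded vowel /ɯ/.

/ɯ/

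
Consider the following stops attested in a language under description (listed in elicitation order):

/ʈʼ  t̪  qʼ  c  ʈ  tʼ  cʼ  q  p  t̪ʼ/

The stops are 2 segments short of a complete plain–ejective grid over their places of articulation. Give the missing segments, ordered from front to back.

bilabial: plain /p/, ejective —.
dental: plain /t̪/, ejective /t̪ʼ/.
alveolar: plain —, ejective /tʼ/.
retroflex: plain /ʈ/, ejective /ʈʼ/.
palatal: plain /c/, ejective /cʼ/.
uvular: plain /q/, ejective /qʼ/.
Gaps, from front to back: bilabial lacks ejective (/pʼ/); alveolar lacks plain (/t/).

/pʼ/, /t/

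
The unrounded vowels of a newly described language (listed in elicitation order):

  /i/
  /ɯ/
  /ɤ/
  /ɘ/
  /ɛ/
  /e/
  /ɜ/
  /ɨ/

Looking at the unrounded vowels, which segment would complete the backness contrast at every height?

/ʌ/

height            front     central   back    
high              i         ɨ         ɯ       
high-mid          e         ɘ         ɤ       
low-mid           ɛ         ɜ         —       
The low-mid row has no back member, so the gap is the low-mid back unrounded vowel /ʌ/.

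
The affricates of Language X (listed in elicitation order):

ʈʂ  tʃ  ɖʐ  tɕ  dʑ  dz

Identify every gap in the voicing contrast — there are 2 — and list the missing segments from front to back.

alveolar: voiceless —, voiced /dz/.
postalveolar: voiceless /tʃ/, voiced —.
retroflex: voiceless /ʈʂ/, voiced /ɖʐ/.
alveolo-palatal: voiceless /tɕ/, voiced /dʑ/.
Gaps, from front to back: alveolar lacks voiceless (/ts/); postalveolar lacks voiced (/dʒ/).

/ts/, /dʒ/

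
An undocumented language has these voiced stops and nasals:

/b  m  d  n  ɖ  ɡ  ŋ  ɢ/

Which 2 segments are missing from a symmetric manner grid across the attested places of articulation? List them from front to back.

/ɳ/, /ɴ/

Oral stop: /b/ (bilabial), /d/ (alveolar), /ɖ/ (retroflex), /ɡ/ (velar), /ɢ/ (uvular).
Nasal: /m/ (bilabial), /n/ (alveolar), /ŋ/ (velar).
Gaps, from front to back: retroflex lacks nasal (/ɳ/); uvular lacks nasal (/ɴ/).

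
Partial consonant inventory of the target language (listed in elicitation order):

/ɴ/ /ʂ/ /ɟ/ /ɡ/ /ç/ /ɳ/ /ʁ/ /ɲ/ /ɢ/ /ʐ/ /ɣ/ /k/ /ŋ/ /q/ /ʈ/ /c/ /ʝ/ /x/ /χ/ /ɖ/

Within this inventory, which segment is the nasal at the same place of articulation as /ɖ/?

/ɖ/ is a voiced retroflex stop.
The nasal at the same place is a retroflex nasal — in this inventory, /ɳ/.

/ɳ/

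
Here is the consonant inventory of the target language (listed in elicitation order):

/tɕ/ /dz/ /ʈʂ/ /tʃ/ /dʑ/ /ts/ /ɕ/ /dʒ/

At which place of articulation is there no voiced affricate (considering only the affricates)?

alveolar: voiceless /ts/, voiced /dz/.
postalveolar: voiceless /tʃ/, voiced /dʒ/.
retroflex: voiceless /ʈʂ/, voiced —.
alveolo-palatal: voiceless /tɕ/, voiced /dʑ/.
Every place of articulation has a voiced member except retroflex, where /ɖʐ/ would be expected.

retroflex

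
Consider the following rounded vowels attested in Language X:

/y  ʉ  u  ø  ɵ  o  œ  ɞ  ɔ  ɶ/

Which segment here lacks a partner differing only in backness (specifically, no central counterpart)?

High: /y/ ~ /ʉ/ ~ /u/
High-mid: /ø/ ~ /ɵ/ ~ /o/
Low-mid: /œ/ ~ /ɞ/ ~ /ɔ/
Low: only /ɶ/ (front); no central partner.
So /ɶ/ is the unpaired segment.

/ɶ/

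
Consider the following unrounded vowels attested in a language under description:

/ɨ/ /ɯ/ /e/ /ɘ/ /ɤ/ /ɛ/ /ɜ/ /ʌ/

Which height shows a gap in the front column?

high: front —, central /ɨ/, back /ɯ/.
high-mid: front /e/, central /ɘ/, back /ɤ/.
low-mid: front /ɛ/, central /ɜ/, back /ʌ/.
Every height has a front member except high, where /i/ would be expected.

high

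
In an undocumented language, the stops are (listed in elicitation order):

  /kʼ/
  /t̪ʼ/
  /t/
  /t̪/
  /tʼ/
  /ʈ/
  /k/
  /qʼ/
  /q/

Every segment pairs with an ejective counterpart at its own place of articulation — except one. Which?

/ʈ/

Dental: /t̪/ ~ /t̪ʼ/
Alveolar: /t/ ~ /tʼ/
Velar: /k/ ~ /kʼ/
Uvular: /q/ ~ /qʼ/
Retroflex: only /ʈ/ (plain); no ejective partner.
So /ʈ/ is the unpaired segment.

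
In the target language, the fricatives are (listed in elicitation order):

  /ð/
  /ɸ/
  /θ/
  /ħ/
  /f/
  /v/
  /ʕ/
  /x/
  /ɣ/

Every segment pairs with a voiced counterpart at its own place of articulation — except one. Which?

Labiodental: /f/ ~ /v/
Dental: /θ/ ~ /ð/
Velar: /x/ ~ /ɣ/
Pharyngeal: /ħ/ ~ /ʕ/
Bilabial: only /ɸ/ (voiceless); no voiced partner.
So /ɸ/ is the unpaired segment.

/ɸ/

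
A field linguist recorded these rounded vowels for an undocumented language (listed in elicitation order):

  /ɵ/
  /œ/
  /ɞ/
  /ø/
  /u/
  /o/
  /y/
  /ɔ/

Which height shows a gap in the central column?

high

high: front /y/, central —, back /u/.
high-mid: front /ø/, central /ɵ/, back /o/.
low-mid: front /œ/, central /ɞ/, back /ɔ/.
Every height has a central member except high, where /ʉ/ would be expected.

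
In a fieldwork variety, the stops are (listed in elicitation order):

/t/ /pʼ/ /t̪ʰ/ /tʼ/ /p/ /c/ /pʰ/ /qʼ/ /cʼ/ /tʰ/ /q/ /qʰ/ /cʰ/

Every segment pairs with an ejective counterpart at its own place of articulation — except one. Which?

/t̪ʰ/

Bilabial: /p/ ~ /pʰ/ ~ /pʼ/
Alveolar: /t/ ~ /tʰ/ ~ /tʼ/
Palatal: /c/ ~ /cʰ/ ~ /cʼ/
Uvular: /q/ ~ /qʰ/ ~ /qʼ/
Dental: only /t̪ʰ/ (aspirated); no ejective partner.
So /t̪ʰ/ is the unpaired segment.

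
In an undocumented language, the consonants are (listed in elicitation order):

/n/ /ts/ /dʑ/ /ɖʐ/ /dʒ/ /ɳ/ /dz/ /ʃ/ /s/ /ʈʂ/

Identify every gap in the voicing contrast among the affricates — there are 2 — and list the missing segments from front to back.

/tʃ/, /tɕ/

Voiceless: /ts/ (alveolar), /ʈʂ/ (retroflex).
Voiced: /dz/ (alveolar), /dʒ/ (postalveolar), /ɖʐ/ (retroflex), /dʑ/ (alveolo-palatal).
Gaps, from front to back: postalveolar lacks voiceless (/tʃ/); alveolo-palatal lacks voiceless (/tɕ/).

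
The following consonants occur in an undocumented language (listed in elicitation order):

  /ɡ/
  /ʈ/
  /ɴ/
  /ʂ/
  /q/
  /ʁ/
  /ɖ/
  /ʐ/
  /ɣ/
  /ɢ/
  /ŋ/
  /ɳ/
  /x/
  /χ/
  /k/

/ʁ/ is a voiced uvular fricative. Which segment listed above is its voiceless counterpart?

/χ/

The voiceless counterpart is a voiceless uvular fricative — in this inventory, /χ/.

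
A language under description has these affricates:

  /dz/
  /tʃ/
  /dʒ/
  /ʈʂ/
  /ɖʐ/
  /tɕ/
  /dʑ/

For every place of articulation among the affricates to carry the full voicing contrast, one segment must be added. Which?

/ts/

Voiceless: /tʃ/ (postalveolar), /ʈʂ/ (retroflex), /tɕ/ (alveolo-palatal).
Voiced: /dz/ (alveolar), /dʒ/ (postalveolar), /ɖʐ/ (retroflex), /dʑ/ (alveolo-palatal).
The alveolar row has no voiceless member, so the gap is the voiceless alveolar affricate /ts/.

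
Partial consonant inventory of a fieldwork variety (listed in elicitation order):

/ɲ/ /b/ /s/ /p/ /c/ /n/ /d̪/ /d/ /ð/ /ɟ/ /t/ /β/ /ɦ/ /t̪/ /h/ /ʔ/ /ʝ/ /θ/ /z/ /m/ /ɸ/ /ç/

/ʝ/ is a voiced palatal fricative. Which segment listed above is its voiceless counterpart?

/ç/

The voiceless counterpart is a voiceless palatal fricative — in this inventory, /ç/.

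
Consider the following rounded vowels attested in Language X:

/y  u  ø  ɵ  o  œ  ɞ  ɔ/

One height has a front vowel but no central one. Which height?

high

high: front /y/, central —, back /u/.
high-mid: front /ø/, central /ɵ/, back /o/.
low-mid: front /œ/, central /ɞ/, back /ɔ/.
Every height has a central member except high, where /ʉ/ would be expected.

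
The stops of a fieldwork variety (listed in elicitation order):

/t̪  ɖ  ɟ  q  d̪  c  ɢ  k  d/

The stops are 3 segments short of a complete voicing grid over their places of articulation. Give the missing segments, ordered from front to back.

/t/, /ʈ/, /ɡ/

place of articulation  voiceless  voiced  
dental            t̪        d̪      
alveolar          —         d       
retroflex         —         ɖ       
palatal           c         ɟ       
velar             k         —       
uvular            q         ɢ       
Gaps, from front to back: alveolar lacks voiceless (/t/); retroflex lacks voiceless (/ʈ/); velar lacks voiced (/ɡ/).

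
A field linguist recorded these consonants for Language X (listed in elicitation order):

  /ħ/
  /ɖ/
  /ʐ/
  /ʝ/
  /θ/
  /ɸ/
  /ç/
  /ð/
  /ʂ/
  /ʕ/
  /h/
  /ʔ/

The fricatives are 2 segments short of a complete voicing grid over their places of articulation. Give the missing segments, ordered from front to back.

place of articulation  voiceless  voiced  
bilabial          ɸ         —       
dental            θ         ð       
retroflex         ʂ         ʐ       
palatal           ç         ʝ       
pharyngeal        ħ         ʕ       
glottal           h         —       
Gaps, from front to back: bilabial lacks voiced (/β/); glottal lacks voiced (/ɦ/).

/β/, /ɦ/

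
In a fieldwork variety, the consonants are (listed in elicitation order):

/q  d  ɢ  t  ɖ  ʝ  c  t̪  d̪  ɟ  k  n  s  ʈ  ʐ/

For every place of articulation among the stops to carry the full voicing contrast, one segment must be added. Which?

/ɡ/

dental: voiceless /t̪/, voiced /d̪/.
alveolar: voiceless /t/, voiced /d/.
retroflex: voiceless /ʈ/, voiced /ɖ/.
palatal: voiceless /c/, voiced /ɟ/.
velar: voiceless /k/, voiced —.
uvular: voiceless /q/, voiced /ɢ/.
The velar row has no voiced member, so the gap is the voiced velar stop /ɡ/.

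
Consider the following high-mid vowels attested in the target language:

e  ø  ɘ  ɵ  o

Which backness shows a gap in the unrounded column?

back

backness          unrounded  rounded 
front             e         ø       
central           ɘ         ɵ       
back              —         o       
Every backness has an unrounded member except back, where /ɤ/ would be expected.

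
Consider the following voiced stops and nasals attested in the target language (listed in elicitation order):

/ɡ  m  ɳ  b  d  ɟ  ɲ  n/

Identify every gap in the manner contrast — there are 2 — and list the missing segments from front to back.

bilabial: oral stop /b/, nasal /m/.
alveolar: oral stop /d/, nasal /n/.
retroflex: oral stop —, nasal /ɳ/.
palatal: oral stop /ɟ/, nasal /ɲ/.
velar: oral stop /ɡ/, nasal —.
Gaps, from front to back: retroflex lacks oral stop (/ɖ/); velar lacks nasal (/ŋ/).

/ɖ/, /ŋ/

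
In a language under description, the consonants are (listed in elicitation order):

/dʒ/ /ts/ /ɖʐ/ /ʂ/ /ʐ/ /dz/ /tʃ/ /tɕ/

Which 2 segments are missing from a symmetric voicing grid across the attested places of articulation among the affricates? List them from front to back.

/ʈʂ/, /dʑ/

alveolar: voiceless /ts/, voiced /dz/.
postalveolar: voiceless /tʃ/, voiced /dʒ/.
retroflex: voiceless —, voiced /ɖʐ/.
alveolo-palatal: voiceless /tɕ/, voiced —.
Gaps, from front to back: retroflex lacks voiceless (/ʈʂ/); alveolo-palatal lacks voiced (/dʑ/).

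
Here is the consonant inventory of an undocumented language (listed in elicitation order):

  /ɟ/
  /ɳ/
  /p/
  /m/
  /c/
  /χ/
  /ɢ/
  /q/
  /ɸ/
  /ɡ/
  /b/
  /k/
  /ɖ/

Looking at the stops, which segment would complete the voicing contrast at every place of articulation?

/ʈ/

bilabial: voiceless /p/, voiced /b/.
retroflex: voiceless —, voiced /ɖ/.
palatal: voiceless /c/, voiced /ɟ/.
velar: voiceless /k/, voiced /ɡ/.
uvular: voiceless /q/, voiced /ɢ/.
The retroflex row has no voiceless member, so the gap is the voiceless retroflex stop /ʈ/.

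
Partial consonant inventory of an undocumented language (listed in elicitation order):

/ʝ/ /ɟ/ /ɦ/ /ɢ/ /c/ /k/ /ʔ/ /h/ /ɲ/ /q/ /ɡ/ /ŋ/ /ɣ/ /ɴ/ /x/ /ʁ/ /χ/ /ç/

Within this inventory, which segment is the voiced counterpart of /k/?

/k/ is a voiceless velar stop.
The voiced counterpart is a voiced velar stop — in this inventory, /ɡ/.

/ɡ/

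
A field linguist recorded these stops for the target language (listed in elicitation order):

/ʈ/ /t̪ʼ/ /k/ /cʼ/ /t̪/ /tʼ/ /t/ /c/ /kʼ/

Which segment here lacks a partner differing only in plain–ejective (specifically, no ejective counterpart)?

Dental: /t̪/ ~ /t̪ʼ/
Alveolar: /t/ ~ /tʼ/
Palatal: /c/ ~ /cʼ/
Velar: /k/ ~ /kʼ/
Retroflex: only /ʈ/ (plain); no ejective partner.
So /ʈ/ is the unpaired segment.

/ʈ/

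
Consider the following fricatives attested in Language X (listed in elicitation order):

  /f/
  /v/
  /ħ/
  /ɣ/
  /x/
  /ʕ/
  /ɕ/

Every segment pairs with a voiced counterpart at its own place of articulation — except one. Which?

Labiodental: /f/ ~ /v/
Velar: /x/ ~ /ɣ/
Pharyngeal: /ħ/ ~ /ʕ/
Alveolo-palatal: only /ɕ/ (voiceless); no voiced partner.
So /ɕ/ is the unpaired segment.

/ɕ/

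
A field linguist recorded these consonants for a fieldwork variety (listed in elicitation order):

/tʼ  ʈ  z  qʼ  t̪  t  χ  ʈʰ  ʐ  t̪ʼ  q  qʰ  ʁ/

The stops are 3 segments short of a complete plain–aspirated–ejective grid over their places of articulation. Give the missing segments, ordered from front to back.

/t̪ʰ/, /tʰ/, /ʈʼ/

place of articulation  plain     aspirated  ejective
dental            t̪        —         t̪ʼ     
alveolar          t         —         tʼ      
retroflex         ʈ         ʈʰ        —       
uvular            q         qʰ        qʼ      
Gaps, from front to back: dental lacks aspirated (/t̪ʰ/); alveolar lacks aspirated (/tʰ/); retroflex lacks ejective (/ʈʼ/).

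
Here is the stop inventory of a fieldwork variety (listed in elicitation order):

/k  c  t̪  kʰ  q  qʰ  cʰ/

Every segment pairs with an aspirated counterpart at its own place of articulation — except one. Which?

Palatal: /c/ ~ /cʰ/
Velar: /k/ ~ /kʰ/
Uvular: /q/ ~ /qʰ/
Dental: only /t̪/ (plain); no aspirated partner.
So /t̪/ is the unpaired segment.

/t̪/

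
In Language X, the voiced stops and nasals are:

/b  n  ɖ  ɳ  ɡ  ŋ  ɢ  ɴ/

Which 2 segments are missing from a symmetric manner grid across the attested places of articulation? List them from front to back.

/m/, /d/

Oral stop: /b/ (bilabial), /ɖ/ (retroflex), /ɡ/ (velar), /ɢ/ (uvular).
Nasal: /n/ (alveolar), /ɳ/ (retroflex), /ŋ/ (velar), /ɴ/ (uvular).
Gaps, from front to back: bilabial lacks nasal (/m/); alveolar lacks oral stop (/d/).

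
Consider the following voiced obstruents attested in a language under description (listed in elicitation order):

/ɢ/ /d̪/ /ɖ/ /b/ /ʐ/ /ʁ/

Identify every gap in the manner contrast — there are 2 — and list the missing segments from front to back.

place of articulation  stop      fricative
bilabial          b         —       
dental            d̪        —       
retroflex         ɖ         ʐ       
uvular            ɢ         ʁ       
Gaps, from front to back: bilabial lacks fricative (/β/); dental lacks fricative (/ð/).

/β/, /ð/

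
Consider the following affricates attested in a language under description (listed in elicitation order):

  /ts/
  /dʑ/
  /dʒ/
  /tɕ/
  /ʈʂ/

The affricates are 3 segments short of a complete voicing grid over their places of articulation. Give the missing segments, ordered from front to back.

place of articulation  voiceless  voiced  
alveolar          ts        —       
postalveolar      —         dʒ      
retroflex         ʈʂ        —       
alveolo-palatal   tɕ        dʑ      
Gaps, from front to back: alveolar lacks voiced (/dz/); postalveolar lacks voiceless (/tʃ/); retroflex lacks voiced (/ɖʐ/).

/dz/, /tʃ/, /ɖʐ/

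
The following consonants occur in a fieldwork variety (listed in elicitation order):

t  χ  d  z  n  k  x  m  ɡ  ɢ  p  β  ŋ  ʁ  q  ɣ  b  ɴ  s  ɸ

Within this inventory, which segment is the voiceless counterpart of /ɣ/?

/x/

/ɣ/ is a voiced velar fricative.
The voiceless counterpart is a voiceless velar fricative — in this inventory, /x/.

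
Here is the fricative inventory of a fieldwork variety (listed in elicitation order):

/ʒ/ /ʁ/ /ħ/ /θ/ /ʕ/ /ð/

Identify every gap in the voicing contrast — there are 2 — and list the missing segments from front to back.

place of articulation  voiceless  voiced  
dental            θ         ð       
postalveolar      —         ʒ       
uvular            —         ʁ       
pharyngeal        ħ         ʕ       
Gaps, from front to back: postalveolar lacks voiceless (/ʃ/); uvular lacks voiceless (/χ/).

/ʃ/, /χ/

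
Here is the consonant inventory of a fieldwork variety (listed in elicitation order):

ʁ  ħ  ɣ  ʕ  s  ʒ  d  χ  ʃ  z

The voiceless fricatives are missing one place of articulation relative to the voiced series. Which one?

alveolar: voiceless /s/, voiced /z/.
postalveolar: voiceless /ʃ/, voiced /ʒ/.
velar: voiceless —, voiced /ɣ/.
uvular: voiceless /χ/, voiced /ʁ/.
pharyngeal: voiceless /ħ/, voiced /ʕ/.
Every place of articulation has a voiceless member except velar, where /x/ would be expected.

velar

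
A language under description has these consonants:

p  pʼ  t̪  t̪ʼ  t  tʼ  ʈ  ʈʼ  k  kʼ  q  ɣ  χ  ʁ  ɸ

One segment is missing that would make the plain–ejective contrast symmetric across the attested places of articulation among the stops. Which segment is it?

/qʼ/

Plain: /p/ (bilabial), /t̪/ (dental), /t/ (alveolar), /ʈ/ (retroflex), /k/ (velar), /q/ (uvular).
Ejective: /pʼ/ (bilabial), /t̪ʼ/ (dental), /tʼ/ (alveolar), /ʈʼ/ (retroflex), /kʼ/ (velar).
The uvular row has no ejective member, so the gap is the ejective uvular stop /qʼ/.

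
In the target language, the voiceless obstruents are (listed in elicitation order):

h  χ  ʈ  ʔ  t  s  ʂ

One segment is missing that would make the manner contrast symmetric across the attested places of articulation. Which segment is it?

/q/

place of articulation  stop      fricative
alveolar          t         s       
retroflex         ʈ         ʂ       
uvular            —         χ       
glottal           ʔ         h       
The uvular row has no stop member, so the gap is the uvular stop /q/.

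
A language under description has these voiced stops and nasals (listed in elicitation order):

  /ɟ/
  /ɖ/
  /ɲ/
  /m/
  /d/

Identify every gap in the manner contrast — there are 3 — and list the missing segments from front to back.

bilabial: oral stop —, nasal /m/.
alveolar: oral stop /d/, nasal —.
retroflex: oral stop /ɖ/, nasal —.
palatal: oral stop /ɟ/, nasal /ɲ/.
Gaps, from front to back: bilabial lacks oral stop (/b/); alveolar lacks nasal (/n/); retroflex lacks nasal (/ɳ/).

/b/, /n/, /ɳ/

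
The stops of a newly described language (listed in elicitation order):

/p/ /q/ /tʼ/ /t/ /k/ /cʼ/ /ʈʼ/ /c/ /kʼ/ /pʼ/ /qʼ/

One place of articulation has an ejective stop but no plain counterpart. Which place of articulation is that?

bilabial: plain /p/, ejective /pʼ/.
alveolar: plain /t/, ejective /tʼ/.
retroflex: plain —, ejective /ʈʼ/.
palatal: plain /c/, ejective /cʼ/.
velar: plain /k/, ejective /kʼ/.
uvular: plain /q/, ejective /qʼ/.
Every place of articulation has a plain member except retroflex, where /ʈ/ would be expected.

retroflex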